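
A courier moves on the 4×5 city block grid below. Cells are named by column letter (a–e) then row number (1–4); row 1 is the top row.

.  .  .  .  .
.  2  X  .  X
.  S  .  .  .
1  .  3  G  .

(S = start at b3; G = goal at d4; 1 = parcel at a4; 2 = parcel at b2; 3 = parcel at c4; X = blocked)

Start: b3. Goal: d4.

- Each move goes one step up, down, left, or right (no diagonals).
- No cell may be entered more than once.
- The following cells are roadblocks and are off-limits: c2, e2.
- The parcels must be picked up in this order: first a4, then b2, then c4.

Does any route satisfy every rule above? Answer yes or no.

One route that works: b3 → b4 → a4 → a3 → a2 → b2 → b1 → c1 → d1 → d2 → d3 → c3 → c4 → d4.

yes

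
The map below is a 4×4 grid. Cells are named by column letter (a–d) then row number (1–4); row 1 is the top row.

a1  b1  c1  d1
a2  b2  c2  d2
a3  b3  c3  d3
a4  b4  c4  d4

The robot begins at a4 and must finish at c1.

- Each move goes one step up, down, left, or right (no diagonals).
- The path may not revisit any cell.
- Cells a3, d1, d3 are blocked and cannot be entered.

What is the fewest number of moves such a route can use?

The Manhattan distance from a4 to c1 is |4−1| + |1−3| = 5, so at least 5 moves are needed.
A route of 5 moves achieves this: a4 → b4 → b3 → b2 → b1 → c1.
Since 5 matches the lower bound, it is optimal.

5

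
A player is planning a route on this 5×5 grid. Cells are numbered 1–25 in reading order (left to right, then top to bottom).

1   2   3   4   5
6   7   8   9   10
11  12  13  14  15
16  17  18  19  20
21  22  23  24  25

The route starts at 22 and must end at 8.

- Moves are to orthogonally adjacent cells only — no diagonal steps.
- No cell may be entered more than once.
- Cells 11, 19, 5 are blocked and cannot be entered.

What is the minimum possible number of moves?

4

The Manhattan distance from 22 to 8 is |5−2| + |2−3| = 4, so at least 4 moves are needed.
A route of 4 moves achieves this: 22 → 17 → 12 → 7 → 8.
Since 4 matches the lower bound, it is optimal.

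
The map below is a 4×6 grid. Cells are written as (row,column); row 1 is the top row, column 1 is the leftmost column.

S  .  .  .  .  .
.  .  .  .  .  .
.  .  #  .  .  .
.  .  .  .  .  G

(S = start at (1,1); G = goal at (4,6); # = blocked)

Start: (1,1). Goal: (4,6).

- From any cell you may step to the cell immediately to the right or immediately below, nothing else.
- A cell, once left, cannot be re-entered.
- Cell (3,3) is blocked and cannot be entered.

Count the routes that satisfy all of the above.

A right/down-only route from (1,1) to (4,6) makes exactly 3 down-moves and 5 right-moves in some order.
With no other constraints that would be C(8,3) = 56 routes.
Subtract routes through each blocked cell (inclusion–exclusion for overlaps): − through (3,3): 24 → 32.
That gives 32 routes.

32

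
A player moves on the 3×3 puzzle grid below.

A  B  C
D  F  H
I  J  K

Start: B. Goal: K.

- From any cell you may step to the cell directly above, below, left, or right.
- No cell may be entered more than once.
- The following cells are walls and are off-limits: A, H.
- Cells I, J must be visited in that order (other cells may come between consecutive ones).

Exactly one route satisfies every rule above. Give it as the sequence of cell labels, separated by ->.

The waypoints must appear in the order I, J, with no cell reused.
Route from B: down to F, left to D, down to I, 2× right (reaching K) — 5 moves in all.
Check: order respected (I at step 3, J at step 4).

B -> F -> D -> I -> J -> K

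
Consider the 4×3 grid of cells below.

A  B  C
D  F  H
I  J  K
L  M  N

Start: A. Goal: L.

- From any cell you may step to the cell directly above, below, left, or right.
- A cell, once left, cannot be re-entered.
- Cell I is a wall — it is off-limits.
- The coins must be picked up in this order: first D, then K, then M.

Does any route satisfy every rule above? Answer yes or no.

One route that works: A → D → F → J → K → N → M → L.

yes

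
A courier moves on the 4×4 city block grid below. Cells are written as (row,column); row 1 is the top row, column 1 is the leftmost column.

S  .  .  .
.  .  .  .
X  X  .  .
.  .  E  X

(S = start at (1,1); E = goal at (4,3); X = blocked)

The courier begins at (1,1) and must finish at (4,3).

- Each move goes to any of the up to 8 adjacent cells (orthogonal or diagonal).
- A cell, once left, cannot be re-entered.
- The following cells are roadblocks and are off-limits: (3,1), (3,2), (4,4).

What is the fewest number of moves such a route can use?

With diagonal moves allowed, the Chebyshev distance max(|Δrow|,|Δcol|) from (1,1) to (4,3) is 3, so at least 3 moves are needed.
A route of 3 moves achieves this: (1,1) → (2,2) → (3,3) → (4,3).
Since 3 matches the lower bound, it is optimal.

3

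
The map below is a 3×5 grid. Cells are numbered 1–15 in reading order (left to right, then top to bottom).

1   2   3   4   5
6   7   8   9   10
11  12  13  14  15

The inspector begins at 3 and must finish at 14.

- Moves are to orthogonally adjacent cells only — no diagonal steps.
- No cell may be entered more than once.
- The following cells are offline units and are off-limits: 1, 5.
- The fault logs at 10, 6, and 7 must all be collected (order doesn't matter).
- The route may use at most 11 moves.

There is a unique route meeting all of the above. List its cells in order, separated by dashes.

3 - 2 - 7 - 6 - 11 - 12 - 13 - 8 - 9 - 10 - 15 - 14

The budget equals the shortest possible length, so every move has to be on a shortest route through the required cells.
Route from 3: left to 2, down to 7, left to 6, down to 11, 2× right (reaching 13), up to 8, 2× right (reaching 10), down to 15, left to 14 — 11 moves in all.
Check: all required cells visited; 11 ≤ 11 moves.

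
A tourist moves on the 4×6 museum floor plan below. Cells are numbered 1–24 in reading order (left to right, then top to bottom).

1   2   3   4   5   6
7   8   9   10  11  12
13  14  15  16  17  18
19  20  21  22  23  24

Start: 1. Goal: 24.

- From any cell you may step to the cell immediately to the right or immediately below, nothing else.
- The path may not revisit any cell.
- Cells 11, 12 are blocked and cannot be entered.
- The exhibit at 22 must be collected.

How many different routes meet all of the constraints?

20

A right/down-only route from 1 to 24 makes exactly 3 down-moves and 5 right-moves in some order.
With no other constraints that would be C(8,3) = 56 routes.
Split at 22 and multiply the segment counts (each segment already excludes blocked cells): 1→22: 20; 22→24: 1; product = 20.
That gives 20 routes.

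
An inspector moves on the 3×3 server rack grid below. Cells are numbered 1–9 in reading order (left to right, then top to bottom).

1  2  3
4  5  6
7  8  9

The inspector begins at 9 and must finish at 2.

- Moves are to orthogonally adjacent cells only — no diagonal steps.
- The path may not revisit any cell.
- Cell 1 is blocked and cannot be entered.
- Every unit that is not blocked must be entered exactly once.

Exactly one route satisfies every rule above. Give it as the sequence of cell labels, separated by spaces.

9 8 7 4 5 6 3 2

Need to visit all 8 open cells exactly once, starting at 9 and ending at 2.
Route from 9: left 2 to 7, up 1 to 4, right 2 to 6, up 1 to 3, left 1 to 2 — 7 moves in all.
Check: all 8 open cells covered.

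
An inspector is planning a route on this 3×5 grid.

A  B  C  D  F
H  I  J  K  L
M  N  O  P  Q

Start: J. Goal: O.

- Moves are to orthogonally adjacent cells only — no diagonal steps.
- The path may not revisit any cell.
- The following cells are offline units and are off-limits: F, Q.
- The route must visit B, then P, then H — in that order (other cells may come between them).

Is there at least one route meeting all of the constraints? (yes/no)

Ignoring the required order, 2 revisit-free routes from J to O pass through all of B, P, and H; the waypoint orders that occur are H → B → P (2) — never B → P → H.

no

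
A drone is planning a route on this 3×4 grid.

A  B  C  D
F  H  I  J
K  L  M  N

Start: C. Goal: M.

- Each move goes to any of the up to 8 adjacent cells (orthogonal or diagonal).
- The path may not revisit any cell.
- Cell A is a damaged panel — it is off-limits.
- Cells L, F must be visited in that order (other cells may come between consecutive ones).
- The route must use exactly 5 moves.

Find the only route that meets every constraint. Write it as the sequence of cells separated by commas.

The waypoints must appear in the order L, F, with no cell reused.
Route from C: down to I, down-left to L, up-left to F, right to H, down-right to M — 5 moves in all.
Check: order respected (L at step 2, F at step 3); 5 moves as required.

C, I, L, F, H, M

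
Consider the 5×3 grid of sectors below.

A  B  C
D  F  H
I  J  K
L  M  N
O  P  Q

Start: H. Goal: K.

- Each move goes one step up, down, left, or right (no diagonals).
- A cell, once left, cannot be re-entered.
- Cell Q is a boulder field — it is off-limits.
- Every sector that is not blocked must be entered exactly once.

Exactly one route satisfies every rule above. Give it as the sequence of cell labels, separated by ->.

Need to visit all 14 open cells exactly once, starting at H and ending at K.
Cell A has only two open neighbours (D and B), so the path must pass straight through it: one of those is the cell it's entered from and the other is where it exits.
Route from H: up 1 to C, left 2 to A, down 1 to D, right 1 to F, down 1 to J, left 1 to I, down 2 to O, right 1 to P, up 1 to M, right 1 to N, up 1 to K — 13 moves in all.
Check: all 14 open cells covered.

H -> C -> B -> A -> D -> F -> J -> I -> L -> O -> P -> M -> N -> K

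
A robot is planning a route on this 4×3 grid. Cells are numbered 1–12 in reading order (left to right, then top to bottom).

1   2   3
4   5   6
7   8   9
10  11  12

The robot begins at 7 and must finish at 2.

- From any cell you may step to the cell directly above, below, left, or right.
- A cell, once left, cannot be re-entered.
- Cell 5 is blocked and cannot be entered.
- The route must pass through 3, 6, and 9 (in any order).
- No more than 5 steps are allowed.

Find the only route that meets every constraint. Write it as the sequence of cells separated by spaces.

The budget equals the shortest possible length, so every move has to be on a shortest route through the required cells.
Route from 7: right 2 to 9, up 2 to 3, left 1 to 2 — 5 moves in all.
Check: all required cells visited; 5 ≤ 5 moves.

7 8 9 6 3 2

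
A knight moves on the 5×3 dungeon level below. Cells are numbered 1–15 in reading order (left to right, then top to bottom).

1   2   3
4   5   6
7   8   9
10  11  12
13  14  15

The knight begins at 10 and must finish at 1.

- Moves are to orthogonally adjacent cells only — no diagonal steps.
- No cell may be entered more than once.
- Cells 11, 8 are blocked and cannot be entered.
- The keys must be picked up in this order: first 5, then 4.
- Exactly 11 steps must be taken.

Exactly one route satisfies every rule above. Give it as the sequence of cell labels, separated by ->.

The waypoints must appear in the order 5, 4, with no cell reused.
Route from 10: down to 13, 2× right (reaching 15), 4× up (reaching 3), left to 2, down to 5, left to 4, up to 1 — 11 moves in all.
Check: order respected (5 at step 9, 4 at step 10); 11 moves as required.

10 -> 13 -> 14 -> 15 -> 12 -> 9 -> 6 -> 3 -> 2 -> 5 -> 4 -> 1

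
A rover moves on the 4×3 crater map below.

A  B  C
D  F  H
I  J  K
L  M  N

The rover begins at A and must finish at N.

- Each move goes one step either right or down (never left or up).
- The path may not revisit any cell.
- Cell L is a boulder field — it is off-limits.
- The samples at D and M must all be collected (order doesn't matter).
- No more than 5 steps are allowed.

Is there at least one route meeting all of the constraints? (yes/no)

One route that works: A → D → I → J → M → N.

yes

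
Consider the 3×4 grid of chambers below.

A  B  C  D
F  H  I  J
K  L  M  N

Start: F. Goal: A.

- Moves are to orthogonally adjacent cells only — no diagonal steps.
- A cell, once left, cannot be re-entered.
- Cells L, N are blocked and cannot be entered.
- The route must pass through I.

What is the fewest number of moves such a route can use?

5

Any route passes through I somewhere between F and A. Summing Manhattan distances along the two legs (F → I → A) gives a lower bound of 2 + 3 = 5 moves.
A route of 5 moves achieves this: F → H → I → C → B → A.
Since 5 matches the lower bound, it is optimal.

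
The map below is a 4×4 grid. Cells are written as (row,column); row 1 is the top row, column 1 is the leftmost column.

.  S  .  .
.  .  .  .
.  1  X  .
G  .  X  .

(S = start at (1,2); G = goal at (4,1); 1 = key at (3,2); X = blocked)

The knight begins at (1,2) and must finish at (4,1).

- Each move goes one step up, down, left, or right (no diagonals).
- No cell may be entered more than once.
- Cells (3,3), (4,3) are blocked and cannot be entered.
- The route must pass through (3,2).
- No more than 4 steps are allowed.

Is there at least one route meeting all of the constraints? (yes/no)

yes

One route that works: (1,2) → (2,2) → (3,2) → (4,2) → (4,1).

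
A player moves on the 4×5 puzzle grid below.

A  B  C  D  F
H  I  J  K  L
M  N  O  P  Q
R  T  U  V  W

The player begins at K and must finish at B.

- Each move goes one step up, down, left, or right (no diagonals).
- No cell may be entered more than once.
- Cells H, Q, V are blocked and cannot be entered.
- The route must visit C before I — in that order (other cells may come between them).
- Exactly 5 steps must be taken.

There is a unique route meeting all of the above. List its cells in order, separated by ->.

K -> D -> C -> J -> I -> B

The waypoints must appear in the order C, I, with no cell reused.
Route from K: up to D, left to C, down to J, left to I, up to B — 5 moves in all.
Check: order respected (C at step 2, I at step 4); 5 moves as required.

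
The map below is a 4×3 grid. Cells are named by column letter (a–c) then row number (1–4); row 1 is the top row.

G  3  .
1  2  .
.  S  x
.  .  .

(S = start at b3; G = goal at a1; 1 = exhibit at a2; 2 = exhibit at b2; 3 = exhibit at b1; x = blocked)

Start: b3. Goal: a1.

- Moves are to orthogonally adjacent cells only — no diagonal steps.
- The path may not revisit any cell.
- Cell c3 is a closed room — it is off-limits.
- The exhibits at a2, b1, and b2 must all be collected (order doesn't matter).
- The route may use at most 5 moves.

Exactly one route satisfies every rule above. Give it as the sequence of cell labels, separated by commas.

b3, a3, a2, b2, b1, a1

The 5-move cap with required stops at a2, b1, b2 leaves no slack for detours.
Route from b3: left to a3, up to a2, right to b2, up to b1, left to a1 — 5 moves in all.
Check: all required cells visited; 5 ≤ 5 moves.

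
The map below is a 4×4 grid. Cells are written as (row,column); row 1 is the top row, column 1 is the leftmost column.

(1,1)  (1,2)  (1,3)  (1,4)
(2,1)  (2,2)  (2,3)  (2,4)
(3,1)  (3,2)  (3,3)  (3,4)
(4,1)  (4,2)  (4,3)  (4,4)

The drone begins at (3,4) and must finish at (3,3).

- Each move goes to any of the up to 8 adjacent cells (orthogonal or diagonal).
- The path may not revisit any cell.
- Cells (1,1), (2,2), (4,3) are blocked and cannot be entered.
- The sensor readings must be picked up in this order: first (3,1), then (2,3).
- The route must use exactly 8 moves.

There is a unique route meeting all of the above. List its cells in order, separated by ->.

The waypoints must appear in the order (3,1), (2,3), with no cell reused.
Route from (3,4): up to (2,4), up-left to (1,3), left to (1,2), down-left to (2,1), down to (3,1), right to (3,2), up-right to (2,3), down to (3,3) — 8 moves in all.
Check: order respected ((3,1) at step 5, (2,3) at step 7); 8 moves as required.

(3,4) -> (2,4) -> (1,3) -> (1,2) -> (2,1) -> (3,1) -> (3,2) -> (2,3) -> (3,3)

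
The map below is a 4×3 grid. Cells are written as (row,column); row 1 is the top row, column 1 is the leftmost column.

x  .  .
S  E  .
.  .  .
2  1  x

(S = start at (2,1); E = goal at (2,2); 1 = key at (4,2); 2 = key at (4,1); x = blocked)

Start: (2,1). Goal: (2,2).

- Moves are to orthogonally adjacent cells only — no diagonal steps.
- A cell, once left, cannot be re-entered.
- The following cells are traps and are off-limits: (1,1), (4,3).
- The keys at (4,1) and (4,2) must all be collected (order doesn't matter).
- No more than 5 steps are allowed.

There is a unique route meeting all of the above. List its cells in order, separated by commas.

(2,1), (3,1), (4,1), (4,2), (3,2), (2,2)

The 5-move cap with required stops at (4,1), (4,2) leaves no slack for detours.
Route from (2,1): down 2 to (4,1), right 1 to (4,2), up 2 to (2,2) — 5 moves in all.
Check: all required cells visited; 5 ≤ 5 moves.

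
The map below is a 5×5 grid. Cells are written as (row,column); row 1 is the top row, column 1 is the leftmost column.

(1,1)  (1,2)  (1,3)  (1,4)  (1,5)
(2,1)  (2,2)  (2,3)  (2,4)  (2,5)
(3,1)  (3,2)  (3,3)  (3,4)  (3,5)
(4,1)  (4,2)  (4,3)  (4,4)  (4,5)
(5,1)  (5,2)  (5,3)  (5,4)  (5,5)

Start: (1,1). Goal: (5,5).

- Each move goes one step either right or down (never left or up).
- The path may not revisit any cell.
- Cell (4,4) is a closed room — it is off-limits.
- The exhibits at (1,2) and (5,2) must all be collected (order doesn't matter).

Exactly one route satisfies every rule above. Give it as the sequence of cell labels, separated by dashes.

Moves only go right or down, so the column and row indices never decrease.
Route from (1,1): right 1 to (1,2), down 4 to (5,2), right 3 to (5,5) — 8 moves in all.
Check: all required cells visited.

(1,1) - (1,2) - (2,2) - (3,2) - (4,2) - (5,2) - (5,3) - (5,4) - (5,5)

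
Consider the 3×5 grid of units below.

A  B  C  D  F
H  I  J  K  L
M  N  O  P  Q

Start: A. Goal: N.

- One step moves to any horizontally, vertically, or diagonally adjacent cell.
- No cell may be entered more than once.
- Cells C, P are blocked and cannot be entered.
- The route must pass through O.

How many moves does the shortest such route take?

3

Any route passes through O somewhere between A and N. Summing Chebyshev distances along the two legs (A → O → N) gives a lower bound of 2 + 1 = 3 moves.
A route of 3 moves achieves this: A → I → O → N.
Since 3 matches the lower bound, it is optimal.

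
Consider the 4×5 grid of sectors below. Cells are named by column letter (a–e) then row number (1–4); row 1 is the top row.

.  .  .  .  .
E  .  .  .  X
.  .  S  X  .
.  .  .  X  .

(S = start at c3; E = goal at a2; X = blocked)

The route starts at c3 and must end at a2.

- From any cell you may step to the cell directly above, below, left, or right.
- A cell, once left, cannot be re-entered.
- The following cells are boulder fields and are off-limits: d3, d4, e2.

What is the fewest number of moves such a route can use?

3

The Manhattan distance from c3 to a2 is |3−2| + |3−1| = 3, so at least 3 moves are needed.
A route of 3 moves achieves this: c3 → c2 → b2 → a2.
Since 3 matches the lower bound, it is optimal.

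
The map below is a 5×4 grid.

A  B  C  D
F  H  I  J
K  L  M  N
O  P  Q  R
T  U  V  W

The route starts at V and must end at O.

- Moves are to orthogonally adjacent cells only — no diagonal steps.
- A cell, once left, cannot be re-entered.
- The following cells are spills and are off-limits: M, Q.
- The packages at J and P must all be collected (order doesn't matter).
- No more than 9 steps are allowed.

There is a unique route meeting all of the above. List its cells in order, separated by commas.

V, W, R, N, J, I, H, L, P, O

Any route must reach J and P and still end at O within 9 moves, so the order of the required stops is forced.
Route from V: right 1 to W, up 3 to J, left 2 to H, down 2 to P, left 1 to O — 9 moves in all.
Check: all required cells visited; 9 ≤ 9 moves.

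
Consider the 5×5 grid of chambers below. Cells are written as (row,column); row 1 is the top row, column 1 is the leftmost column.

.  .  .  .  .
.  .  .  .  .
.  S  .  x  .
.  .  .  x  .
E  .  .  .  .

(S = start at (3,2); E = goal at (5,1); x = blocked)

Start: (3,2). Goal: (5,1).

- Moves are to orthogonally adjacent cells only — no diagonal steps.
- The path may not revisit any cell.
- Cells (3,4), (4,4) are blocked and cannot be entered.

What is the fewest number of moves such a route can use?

The Manhattan distance from (3,2) to (5,1) is |3−5| + |2−1| = 3, so at least 3 moves are needed.
A route of 3 moves achieves this: (3,2) → (4,2) → (5,2) → (5,1).
Since 3 matches the lower bound, it is optimal.

3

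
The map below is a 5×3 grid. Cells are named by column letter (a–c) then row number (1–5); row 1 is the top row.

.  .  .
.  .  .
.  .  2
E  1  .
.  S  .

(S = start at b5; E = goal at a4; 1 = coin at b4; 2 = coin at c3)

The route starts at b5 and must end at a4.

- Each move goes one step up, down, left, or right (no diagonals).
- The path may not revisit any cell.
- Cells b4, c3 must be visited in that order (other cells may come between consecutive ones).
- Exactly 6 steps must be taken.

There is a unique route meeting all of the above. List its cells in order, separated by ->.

b5 -> b4 -> c4 -> c3 -> b3 -> a3 -> a4

The waypoints must appear in the order b4, c3, with no cell reused.
Route from b5: up 1 to b4, right 1 to c4, up 1 to c3, left 2 to a3, down 1 to a4 — 6 moves in all.
Check: order respected (1 at step 1, 2 at step 3); 6 moves as required.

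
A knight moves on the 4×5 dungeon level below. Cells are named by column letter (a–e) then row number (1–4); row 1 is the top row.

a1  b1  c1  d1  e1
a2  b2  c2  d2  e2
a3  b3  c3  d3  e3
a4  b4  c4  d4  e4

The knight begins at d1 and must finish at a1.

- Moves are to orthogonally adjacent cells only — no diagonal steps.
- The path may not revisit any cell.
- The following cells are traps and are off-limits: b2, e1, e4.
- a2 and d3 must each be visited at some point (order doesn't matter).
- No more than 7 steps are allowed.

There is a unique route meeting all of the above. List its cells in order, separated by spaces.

The 7-move cap with required stops at a2, d3 leaves no slack for detours.
Route from d1: 2× down (reaching d3), 3× left (reaching a3), 2× up (reaching a1) — 7 moves in all.
Check: all required cells visited; 7 ≤ 7 moves.

d1 d2 d3 c3 b3 a3 a2 a1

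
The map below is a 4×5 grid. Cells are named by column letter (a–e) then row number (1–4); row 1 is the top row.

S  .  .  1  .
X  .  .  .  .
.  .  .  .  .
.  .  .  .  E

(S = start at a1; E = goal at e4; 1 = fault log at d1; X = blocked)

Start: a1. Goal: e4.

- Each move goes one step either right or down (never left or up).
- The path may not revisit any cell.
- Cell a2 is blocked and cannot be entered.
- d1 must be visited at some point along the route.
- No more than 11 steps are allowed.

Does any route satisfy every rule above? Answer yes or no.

One route that works: a1 → b1 → c1 → d1 → d2 → d3 → d4 → e4.

yes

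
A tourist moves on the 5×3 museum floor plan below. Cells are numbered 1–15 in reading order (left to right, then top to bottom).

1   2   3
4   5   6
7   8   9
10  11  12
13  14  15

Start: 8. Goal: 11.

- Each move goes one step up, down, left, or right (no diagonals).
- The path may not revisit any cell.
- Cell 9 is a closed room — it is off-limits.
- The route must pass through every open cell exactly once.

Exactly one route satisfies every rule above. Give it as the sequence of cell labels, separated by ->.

8 -> 5 -> 6 -> 3 -> 2 -> 1 -> 4 -> 7 -> 10 -> 13 -> 14 -> 15 -> 12 -> 11

Need to visit all 14 open cells exactly once, starting at 8 and ending at 11.
Cell 1 has only two open neighbours (4 and 2), so the path must pass straight through it: one of those is the cell it's entered from and the other is where it exits.
Route from 8: up to 5, right to 6, up to 3, 2× left (reaching 1), 4× down (reaching 13), 2× right (reaching 15), up to 12, left to 11 — 13 moves in all.
Check: all 14 open cells covered.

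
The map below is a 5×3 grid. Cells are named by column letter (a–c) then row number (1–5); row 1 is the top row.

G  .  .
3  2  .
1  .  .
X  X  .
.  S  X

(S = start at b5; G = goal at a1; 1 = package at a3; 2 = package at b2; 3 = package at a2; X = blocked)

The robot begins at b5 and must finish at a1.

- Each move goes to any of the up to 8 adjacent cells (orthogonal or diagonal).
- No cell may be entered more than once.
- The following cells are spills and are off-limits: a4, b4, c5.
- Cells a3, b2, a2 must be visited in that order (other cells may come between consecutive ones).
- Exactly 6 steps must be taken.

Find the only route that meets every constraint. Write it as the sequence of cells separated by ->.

The waypoints must appear in the order a3, b2, a2, with no cell reused.
Route from b5: up-right 1 to c4, up-left 1 to b3, left 1 to a3, up-right 1 to b2, left 1 to a2, up 1 to a1 — 6 moves in all.
Check: order respected (1 at step 3, 2 at step 4, 3 at step 5); 6 moves as required.

b5 -> c4 -> b3 -> a3 -> b2 -> a2 -> a1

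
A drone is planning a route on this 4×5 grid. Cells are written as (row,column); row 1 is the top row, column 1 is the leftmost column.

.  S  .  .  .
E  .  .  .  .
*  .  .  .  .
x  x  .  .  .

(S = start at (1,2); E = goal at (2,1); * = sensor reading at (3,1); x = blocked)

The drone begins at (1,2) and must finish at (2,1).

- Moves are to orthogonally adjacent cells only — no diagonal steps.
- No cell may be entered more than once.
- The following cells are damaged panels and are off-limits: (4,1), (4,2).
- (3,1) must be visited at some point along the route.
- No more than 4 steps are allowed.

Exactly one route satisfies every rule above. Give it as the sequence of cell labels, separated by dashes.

The 4-move cap with required stops at (3,1) leaves no slack for detours.
Route from (1,2): 2× down (reaching (3,2)), left to (3,1), up to (2,1) — 4 moves in all.
Check: all required cells visited; 4 ≤ 4 moves.

(1,2) - (2,2) - (3,2) - (3,1) - (2,1)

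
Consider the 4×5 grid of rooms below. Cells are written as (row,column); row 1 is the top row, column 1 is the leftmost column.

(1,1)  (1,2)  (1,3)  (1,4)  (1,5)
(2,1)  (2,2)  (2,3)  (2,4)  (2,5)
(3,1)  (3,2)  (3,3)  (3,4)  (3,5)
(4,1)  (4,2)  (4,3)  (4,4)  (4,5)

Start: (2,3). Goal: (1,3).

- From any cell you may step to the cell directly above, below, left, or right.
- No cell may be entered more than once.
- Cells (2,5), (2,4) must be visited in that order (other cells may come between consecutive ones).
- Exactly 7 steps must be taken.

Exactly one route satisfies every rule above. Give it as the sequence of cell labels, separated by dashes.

(2,3) - (3,3) - (3,4) - (3,5) - (2,5) - (2,4) - (1,4) - (1,3)

The waypoints must appear in the order (2,5), (2,4), with no cell reused.
Route from (2,3): down 1 to (3,3), right 2 to (3,5), up 1 to (2,5), left 1 to (2,4), up 1 to (1,4), left 1 to (1,3) — 7 moves in all.
Check: order respected ((2,5) at step 4, (2,4) at step 5); 7 moves as required.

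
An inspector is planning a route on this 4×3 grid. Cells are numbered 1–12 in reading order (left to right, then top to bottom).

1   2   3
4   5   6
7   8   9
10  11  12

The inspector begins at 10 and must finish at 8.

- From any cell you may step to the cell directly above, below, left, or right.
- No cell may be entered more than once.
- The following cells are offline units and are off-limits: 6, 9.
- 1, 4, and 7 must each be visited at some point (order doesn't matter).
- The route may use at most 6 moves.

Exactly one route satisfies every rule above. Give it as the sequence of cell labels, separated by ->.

10 -> 7 -> 4 -> 1 -> 2 -> 5 -> 8

The 6-move cap with required stops at 1, 4, 7 leaves no slack for detours.
Route from 10: up 3 to 1, right 1 to 2, down 2 to 8 — 6 moves in all.
Check: all required cells visited; 6 ≤ 6 moves.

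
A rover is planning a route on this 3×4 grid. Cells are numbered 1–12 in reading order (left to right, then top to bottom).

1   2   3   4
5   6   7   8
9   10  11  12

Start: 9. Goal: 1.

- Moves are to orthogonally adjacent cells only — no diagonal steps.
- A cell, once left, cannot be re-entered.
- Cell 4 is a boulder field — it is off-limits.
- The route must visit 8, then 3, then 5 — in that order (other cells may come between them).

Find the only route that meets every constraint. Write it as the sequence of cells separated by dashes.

The waypoints must appear in the order 8, 3, 5, with no cell reused.
Route from 9: 3× right (reaching 12), up to 8, left to 7, up to 3, left to 2, down to 6, left to 5, up to 1 — 10 moves in all.
Check: order respected (8 at step 4, 3 at step 6, 5 at step 9).

9 - 10 - 11 - 12 - 8 - 7 - 3 - 2 - 6 - 5 - 1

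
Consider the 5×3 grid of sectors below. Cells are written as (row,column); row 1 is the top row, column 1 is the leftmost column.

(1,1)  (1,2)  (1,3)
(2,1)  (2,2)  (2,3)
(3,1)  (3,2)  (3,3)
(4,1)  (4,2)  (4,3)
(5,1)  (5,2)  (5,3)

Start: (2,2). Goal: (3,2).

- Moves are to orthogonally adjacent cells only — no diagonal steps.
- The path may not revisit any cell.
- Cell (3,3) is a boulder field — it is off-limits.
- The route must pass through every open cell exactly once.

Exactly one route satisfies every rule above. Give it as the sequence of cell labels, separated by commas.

Need to visit all 14 open cells exactly once, starting at (2,2) and ending at (3,2).
Cell (1,3) has only two open neighbours ((2,3) and (1,2)), so the path must pass straight through it: one of those is the cell it's entered from and the other is where it exits.
Route from (2,2): right 1 to (2,3), up 1 to (1,3), left 2 to (1,1), down 4 to (5,1), right 2 to (5,3), up 1 to (4,3), left 1 to (4,2), up 1 to (3,2) — 13 moves in all.
Check: all 14 open cells covered.

(2,2), (2,3), (1,3), (1,2), (1,1), (2,1), (3,1), (4,1), (5,1), (5,2), (5,3), (4,3), (4,2), (3,2)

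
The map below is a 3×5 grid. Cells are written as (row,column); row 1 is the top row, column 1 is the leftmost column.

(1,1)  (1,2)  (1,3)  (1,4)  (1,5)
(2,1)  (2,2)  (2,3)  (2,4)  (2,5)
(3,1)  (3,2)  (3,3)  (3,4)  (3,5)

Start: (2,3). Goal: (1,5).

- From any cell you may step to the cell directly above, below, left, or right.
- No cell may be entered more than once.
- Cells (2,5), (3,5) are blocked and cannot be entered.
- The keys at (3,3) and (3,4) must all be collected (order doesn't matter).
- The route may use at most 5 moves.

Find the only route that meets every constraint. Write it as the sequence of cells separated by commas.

(2,3), (3,3), (3,4), (2,4), (1,4), (1,5)

The 5-move cap with required stops at (3,3), (3,4) leaves no slack for detours.
Route from (2,3): down 1 to (3,3), right 1 to (3,4), up 2 to (1,4), right 1 to (1,5) — 5 moves in all.
Check: all required cells visited; 5 ≤ 5 moves.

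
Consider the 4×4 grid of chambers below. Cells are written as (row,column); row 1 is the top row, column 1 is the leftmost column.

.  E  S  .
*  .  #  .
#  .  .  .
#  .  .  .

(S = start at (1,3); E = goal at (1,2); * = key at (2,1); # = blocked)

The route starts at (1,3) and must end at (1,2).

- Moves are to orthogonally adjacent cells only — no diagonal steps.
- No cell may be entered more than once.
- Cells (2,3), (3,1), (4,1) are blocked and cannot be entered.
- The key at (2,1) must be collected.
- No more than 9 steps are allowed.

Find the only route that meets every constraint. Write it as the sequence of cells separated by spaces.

(1,3) (1,4) (2,4) (3,4) (3,3) (3,2) (2,2) (2,1) (1,1) (1,2)

Any route must reach (2,1) and still end at (1,2) within 9 moves, so the order of the required stops is forced.
Route from (1,3): right to (1,4), 2× down (reaching (3,4)), 2× left (reaching (3,2)), up to (2,2), left to (2,1), up to (1,1), right to (1,2) — 9 moves in all.
Check: all required cells visited; 9 ≤ 9 moves.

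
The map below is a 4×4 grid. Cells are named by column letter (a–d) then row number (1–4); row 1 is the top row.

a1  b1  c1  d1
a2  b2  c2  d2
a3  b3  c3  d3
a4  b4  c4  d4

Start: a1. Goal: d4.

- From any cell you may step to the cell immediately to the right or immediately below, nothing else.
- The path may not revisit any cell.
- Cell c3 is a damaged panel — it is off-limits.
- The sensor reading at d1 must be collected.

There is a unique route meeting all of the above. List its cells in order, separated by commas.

a1, b1, c1, d1, d2, d3, d4

Moves only go right or down, so the column and row indices never decrease.
Route from a1: right 3 to d1, down 3 to d4 — 6 moves in all.
Check: all required cells visited.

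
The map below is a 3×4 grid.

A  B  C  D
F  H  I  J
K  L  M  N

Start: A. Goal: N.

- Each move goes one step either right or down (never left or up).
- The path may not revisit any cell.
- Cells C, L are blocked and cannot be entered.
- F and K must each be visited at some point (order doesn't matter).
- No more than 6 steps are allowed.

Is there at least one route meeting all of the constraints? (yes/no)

Right/down moves force the required cells to be taken in the order F, K. Every right/down route from K to N runs into a blocked cell, so that leg cannot be completed.

no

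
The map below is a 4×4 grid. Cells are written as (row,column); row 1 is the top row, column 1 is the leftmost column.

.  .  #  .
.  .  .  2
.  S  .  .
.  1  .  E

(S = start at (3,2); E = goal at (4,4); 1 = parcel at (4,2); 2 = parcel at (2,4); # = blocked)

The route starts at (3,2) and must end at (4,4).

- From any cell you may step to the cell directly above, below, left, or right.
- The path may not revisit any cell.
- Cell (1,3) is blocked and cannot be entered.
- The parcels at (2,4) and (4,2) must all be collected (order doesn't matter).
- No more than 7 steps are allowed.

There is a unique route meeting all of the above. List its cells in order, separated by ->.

(3,2) -> (4,2) -> (4,3) -> (3,3) -> (2,3) -> (2,4) -> (3,4) -> (4,4)

The budget equals the shortest possible length, so every move has to be on a shortest route through the required cells.
Route from (3,2): down to (4,2), right to (4,3), 2× up (reaching (2,3)), right to (2,4), 2× down (reaching (4,4)) — 7 moves in all.
Check: all required cells visited; 7 ≤ 7 moves.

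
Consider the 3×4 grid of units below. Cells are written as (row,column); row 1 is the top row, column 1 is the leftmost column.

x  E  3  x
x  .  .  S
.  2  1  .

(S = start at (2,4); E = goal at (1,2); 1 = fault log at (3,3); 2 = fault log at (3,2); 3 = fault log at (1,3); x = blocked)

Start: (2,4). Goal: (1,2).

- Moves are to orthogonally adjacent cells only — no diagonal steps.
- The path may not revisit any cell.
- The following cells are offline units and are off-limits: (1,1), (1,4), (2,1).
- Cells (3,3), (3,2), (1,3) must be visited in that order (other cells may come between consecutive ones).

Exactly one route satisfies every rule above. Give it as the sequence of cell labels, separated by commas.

(2,4), (3,4), (3,3), (3,2), (2,2), (2,3), (1,3), (1,2)

The waypoints must appear in the order (3,3), (3,2), (1,3), with no cell reused.
Route from (2,4): down to (3,4), 2× left (reaching (3,2)), up to (2,2), right to (2,3), up to (1,3), left to (1,2) — 7 moves in all.
Check: order respected (1 at step 2, 2 at step 3, 3 at step 6).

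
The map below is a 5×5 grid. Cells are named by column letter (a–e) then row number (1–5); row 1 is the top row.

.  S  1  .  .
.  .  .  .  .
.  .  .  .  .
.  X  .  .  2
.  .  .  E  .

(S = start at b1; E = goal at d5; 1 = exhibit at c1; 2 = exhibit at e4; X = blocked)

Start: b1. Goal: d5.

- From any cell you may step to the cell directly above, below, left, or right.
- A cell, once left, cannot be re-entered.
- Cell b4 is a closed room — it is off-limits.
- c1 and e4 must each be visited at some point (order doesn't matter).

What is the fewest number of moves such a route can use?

Any route passes through c1 and e4 in some order between b1 and d5. Summing Manhattan distances along each leg and taking the cheapest ordering (b1 → c1 → e4 → d5) gives a lower bound of 1 + 5 + 2 = 8 moves.
A route of 8 moves achieves this: b1 → c1 → c2 → c3 → c4 → d4 → e4 → e5 → d5.
Since 8 matches the lower bound, it is optimal.

8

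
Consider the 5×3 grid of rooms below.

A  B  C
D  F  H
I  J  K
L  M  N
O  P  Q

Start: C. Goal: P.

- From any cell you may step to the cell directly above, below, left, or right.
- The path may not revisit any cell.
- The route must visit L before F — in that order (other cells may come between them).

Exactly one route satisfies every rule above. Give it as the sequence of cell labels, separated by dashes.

The waypoints must appear in the order L, F, with no cell reused.
Route from C: 2× left (reaching A), 3× down (reaching L), right to M, 2× up (reaching F), right to H, 3× down (reaching Q), left to P — 13 moves in all.
Check: order respected (L at step 5, F at step 8).

C - B - A - D - I - L - M - J - F - H - K - N - Q - P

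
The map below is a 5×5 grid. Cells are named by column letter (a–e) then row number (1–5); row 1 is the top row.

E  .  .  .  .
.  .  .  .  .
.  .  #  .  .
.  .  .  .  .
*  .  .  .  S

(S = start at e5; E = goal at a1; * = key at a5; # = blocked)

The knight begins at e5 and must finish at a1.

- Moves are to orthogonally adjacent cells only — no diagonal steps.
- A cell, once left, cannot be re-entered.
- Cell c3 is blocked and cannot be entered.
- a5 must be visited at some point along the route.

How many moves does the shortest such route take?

Any route passes through a5 somewhere between e5 and a1. Summing Manhattan distances along the two legs (e5 → a5 → a1) gives a lower bound of 4 + 4 = 8 moves.
A route of 8 moves achieves this: e5 → d5 → c5 → b5 → a5 → a4 → a3 → a2 → a1.
Since 8 matches the lower bound, it is optimal.

8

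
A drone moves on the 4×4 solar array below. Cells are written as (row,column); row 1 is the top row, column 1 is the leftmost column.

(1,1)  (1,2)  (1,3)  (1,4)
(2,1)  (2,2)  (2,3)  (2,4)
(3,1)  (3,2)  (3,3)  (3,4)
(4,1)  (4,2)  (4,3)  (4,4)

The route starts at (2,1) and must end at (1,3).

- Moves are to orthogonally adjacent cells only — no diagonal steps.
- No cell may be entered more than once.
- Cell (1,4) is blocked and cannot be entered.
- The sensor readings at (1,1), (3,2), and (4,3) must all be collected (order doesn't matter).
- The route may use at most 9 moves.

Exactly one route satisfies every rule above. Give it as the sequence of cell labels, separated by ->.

(2,1) -> (1,1) -> (1,2) -> (2,2) -> (3,2) -> (4,2) -> (4,3) -> (3,3) -> (2,3) -> (1,3)

The 9-move cap with required stops at (1,1), (3,2), (4,3) leaves no slack for detours.
Route from (2,1): up to (1,1), right to (1,2), 3× down (reaching (4,2)), right to (4,3), 3× up (reaching (1,3)) — 9 moves in all.
Check: all required cells visited; 9 ≤ 9 moves.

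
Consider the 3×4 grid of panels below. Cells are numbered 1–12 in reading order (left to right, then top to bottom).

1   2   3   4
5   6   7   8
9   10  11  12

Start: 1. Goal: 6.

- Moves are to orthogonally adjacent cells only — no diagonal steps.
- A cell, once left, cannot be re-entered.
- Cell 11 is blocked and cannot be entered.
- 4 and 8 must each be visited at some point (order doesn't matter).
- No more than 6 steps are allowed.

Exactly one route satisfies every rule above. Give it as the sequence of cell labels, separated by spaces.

Any route must reach 4 and 8 and still end at 6 within 6 moves, so the order of the required stops is forced.
Route from 1: right 3 to 4, down 1 to 8, left 2 to 6 — 6 moves in all.
Check: all required cells visited; 6 ≤ 6 moves.

1 2 3 4 8 7 6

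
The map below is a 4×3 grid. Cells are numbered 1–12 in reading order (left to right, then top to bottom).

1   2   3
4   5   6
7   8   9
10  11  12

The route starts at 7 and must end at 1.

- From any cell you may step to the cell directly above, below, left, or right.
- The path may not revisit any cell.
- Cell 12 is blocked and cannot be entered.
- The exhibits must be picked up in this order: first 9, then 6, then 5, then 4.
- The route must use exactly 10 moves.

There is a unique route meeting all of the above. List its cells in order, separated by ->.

The waypoints must appear in the order 9, 6, 5, 4, with no cell reused.
Route from 7: down 1 to 10, right 1 to 11, up 1 to 8, right 1 to 9, up 2 to 3, left 1 to 2, down 1 to 5, left 1 to 4, up 1 to 1 — 10 moves in all.
Check: order respected (9 at step 4, 6 at step 5, 5 at step 8, 4 at step 9); 10 moves as required.

7 -> 10 -> 11 -> 8 -> 9 -> 6 -> 3 -> 2 -> 5 -> 4 -> 1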